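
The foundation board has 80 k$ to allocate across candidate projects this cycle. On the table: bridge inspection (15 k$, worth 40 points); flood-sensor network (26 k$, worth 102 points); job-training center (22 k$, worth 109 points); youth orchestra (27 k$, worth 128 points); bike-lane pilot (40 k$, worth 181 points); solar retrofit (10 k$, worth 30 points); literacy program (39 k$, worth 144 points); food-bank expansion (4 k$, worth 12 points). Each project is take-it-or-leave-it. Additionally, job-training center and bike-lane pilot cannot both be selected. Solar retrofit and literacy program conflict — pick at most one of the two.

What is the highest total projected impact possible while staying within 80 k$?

By projected impact per k$: job-training center 4.95, youth orchestra 4.74, bike-lane pilot 4.53, flood-sensor network 3.92 lead.
Flood-sensor network + job-training center + youth orchestra + food-bank expansion uses 79 of the 80 k$ and totals 351.

351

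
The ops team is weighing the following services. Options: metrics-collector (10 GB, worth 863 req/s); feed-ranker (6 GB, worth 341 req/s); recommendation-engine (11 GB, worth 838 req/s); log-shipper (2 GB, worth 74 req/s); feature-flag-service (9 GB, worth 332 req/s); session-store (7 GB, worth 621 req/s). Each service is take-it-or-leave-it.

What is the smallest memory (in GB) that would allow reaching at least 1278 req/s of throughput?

17

Minimise GB subject to total throughput ≥ 1278.
Taking metrics-collector + session-store gives 1484 (≥ 1278) for 17 GB.
No combination under 17 GB hits 1278.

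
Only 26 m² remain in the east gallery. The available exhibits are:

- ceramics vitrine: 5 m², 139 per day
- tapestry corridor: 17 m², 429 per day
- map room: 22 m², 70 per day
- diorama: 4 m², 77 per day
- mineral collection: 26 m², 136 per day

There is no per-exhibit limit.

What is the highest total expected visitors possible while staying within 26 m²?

695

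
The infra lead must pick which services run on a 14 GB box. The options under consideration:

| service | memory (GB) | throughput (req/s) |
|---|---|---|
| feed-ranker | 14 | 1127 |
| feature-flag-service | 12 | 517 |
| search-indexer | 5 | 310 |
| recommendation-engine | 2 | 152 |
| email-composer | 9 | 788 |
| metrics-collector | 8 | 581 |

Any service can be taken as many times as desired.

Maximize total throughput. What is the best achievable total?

1127

The ratio heuristic lands on 2×recommendation-engine + email-composer (1092) but leaves 1 GB idle.
The 13 GB tied up in 2×recommendation-engine and email-composer is better spent on feed-ranker — total rises to 1127 (14 GB).
No other feasible combination exceeds 1127.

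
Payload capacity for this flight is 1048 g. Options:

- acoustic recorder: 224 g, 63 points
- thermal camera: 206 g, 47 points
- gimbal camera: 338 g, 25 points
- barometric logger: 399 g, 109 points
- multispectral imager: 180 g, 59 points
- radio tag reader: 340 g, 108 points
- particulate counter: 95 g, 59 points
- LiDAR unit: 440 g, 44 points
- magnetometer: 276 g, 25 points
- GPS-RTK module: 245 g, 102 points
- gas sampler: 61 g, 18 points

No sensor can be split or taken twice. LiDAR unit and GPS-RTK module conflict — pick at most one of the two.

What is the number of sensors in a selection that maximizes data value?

Optimal total is 351.
For example acoustic recorder + barometric logger + particulate counter + GPS-RTK module + gas sampler achieves it, using 1024 g.
Every optimal selection uses 5 sensors.

5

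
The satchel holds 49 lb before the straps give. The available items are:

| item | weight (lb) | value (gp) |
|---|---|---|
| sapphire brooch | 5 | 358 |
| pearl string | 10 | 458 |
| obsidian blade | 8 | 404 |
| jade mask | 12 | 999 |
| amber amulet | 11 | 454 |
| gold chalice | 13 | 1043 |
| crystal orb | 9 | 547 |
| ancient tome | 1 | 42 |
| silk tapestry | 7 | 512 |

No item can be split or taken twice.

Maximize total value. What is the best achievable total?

Taking the top-ratio items first gives sapphire brooch + jade mask + gold chalice + crystal orb + ancient tome + silk tapestry for 3501 (47 lb).
The 6 lb tied up in sapphire brooch and ancient tome is better spent on obsidian blade — total rises to 3505 (49 lb).

3505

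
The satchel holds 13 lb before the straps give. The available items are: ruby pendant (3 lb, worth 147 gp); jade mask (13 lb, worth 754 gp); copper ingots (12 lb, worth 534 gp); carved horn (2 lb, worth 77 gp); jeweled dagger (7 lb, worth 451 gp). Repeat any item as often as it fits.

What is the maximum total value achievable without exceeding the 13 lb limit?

754

By value per lb: jeweled dagger 64.43, jade mask 58.00, ruby pendant 49.00 lead.
Greedy by ratio would take 2×ruby pendant + jeweled dagger: 13 lb used, total 745.
The 13 lb tied up in 2×ruby pendant and jeweled dagger is better spent on jade mask — total rises to 754 (13 lb).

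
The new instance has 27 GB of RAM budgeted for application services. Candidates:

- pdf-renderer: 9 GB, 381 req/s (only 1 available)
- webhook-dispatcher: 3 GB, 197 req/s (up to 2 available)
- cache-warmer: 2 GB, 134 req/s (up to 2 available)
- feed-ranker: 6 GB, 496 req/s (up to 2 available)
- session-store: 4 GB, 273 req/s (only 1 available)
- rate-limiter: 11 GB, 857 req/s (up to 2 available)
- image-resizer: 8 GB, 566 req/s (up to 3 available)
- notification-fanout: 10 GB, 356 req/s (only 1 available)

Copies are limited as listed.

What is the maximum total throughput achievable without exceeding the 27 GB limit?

Taking 2×feed-ranker + session-store + rate-limiter: 27 GB used, 2122 in throughput.
Nothing else within 27 GB beats 2122.

2122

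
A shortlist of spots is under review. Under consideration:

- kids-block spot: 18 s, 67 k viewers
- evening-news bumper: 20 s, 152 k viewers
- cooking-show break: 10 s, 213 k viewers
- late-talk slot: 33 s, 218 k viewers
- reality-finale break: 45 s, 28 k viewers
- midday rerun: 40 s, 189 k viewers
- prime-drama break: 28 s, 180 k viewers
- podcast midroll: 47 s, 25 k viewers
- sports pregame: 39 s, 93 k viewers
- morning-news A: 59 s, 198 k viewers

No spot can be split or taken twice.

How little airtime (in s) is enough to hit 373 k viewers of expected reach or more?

Look for the lowest-airtime combination reaching 373.
cooking-show break + prime-drama break reaches 393 using 38 s.
Below 38 s the best achievable stays under 373.

38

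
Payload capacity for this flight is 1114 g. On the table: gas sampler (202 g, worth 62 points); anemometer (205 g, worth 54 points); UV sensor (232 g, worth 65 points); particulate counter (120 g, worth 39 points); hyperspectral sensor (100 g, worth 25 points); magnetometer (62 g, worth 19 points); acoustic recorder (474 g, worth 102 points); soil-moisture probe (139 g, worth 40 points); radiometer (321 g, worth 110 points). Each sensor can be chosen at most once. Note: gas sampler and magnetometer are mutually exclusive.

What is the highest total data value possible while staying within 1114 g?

Ranking by ratio (data value/g): radiometer 0.34, particulate counter 0.33, gas sampler 0.31.
Taking gas sampler + UV sensor + particulate counter + hyperspectral sensor + soil-moisture probe + radiometer: 1114 g used, 341 in data value.

341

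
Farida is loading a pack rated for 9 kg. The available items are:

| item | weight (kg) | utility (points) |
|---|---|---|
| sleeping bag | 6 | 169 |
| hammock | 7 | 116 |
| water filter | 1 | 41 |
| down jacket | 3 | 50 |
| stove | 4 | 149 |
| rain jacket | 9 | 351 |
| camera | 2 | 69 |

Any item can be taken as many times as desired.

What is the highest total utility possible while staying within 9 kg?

369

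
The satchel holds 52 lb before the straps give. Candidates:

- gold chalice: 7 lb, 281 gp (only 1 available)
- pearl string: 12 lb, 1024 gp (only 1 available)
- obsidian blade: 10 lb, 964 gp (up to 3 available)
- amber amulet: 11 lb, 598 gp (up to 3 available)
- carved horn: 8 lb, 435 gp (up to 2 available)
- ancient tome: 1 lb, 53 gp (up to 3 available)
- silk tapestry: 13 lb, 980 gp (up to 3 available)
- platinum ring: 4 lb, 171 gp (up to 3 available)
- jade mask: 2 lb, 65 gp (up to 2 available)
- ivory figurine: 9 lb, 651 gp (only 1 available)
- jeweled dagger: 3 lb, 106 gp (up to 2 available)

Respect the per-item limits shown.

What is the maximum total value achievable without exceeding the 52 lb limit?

4620

Density check — obsidian blade 96.40, pearl string 85.33, silk tapestry 75.38 are the best per lb.
Best packing: pearl string + 3×obsidian blade + ancient tome + ivory figurine — 52 lb, 4620 total.
That's the maximum — no swap from here does better than 4620.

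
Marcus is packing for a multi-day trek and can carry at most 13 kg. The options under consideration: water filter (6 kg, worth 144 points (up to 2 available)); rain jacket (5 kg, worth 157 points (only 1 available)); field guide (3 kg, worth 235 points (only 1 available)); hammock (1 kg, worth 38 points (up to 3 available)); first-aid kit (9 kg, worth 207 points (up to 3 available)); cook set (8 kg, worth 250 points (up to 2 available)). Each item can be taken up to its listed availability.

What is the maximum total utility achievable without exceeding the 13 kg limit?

561

A density-first pass picks rain jacket + field guide + 3×hammock — 506 at 11 kg.
Dropping rain jacket and hammock frees 6 kg; slotting in cook set (8 kg) lifts the total to 561 at 13 kg.
Nothing else within 13 kg beats 561.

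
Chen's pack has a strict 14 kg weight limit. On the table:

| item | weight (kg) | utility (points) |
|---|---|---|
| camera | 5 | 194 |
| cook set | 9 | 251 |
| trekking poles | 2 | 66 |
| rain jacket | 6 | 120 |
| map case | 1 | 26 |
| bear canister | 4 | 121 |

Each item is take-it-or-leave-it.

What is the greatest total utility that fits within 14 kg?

445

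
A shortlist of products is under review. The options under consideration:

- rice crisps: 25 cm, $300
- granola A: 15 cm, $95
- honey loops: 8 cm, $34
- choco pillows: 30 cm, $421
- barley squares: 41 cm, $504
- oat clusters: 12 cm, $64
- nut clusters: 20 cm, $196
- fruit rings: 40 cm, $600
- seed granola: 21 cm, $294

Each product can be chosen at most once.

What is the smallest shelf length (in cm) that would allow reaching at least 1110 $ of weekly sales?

Need the lightest bundle worth ≥ 1110.
Taking granola A + choco pillows + fruit rings gives 1116 (≥ 1110) for 85 cm.
Any bundle with less than 85 cm falls short of 1110.

85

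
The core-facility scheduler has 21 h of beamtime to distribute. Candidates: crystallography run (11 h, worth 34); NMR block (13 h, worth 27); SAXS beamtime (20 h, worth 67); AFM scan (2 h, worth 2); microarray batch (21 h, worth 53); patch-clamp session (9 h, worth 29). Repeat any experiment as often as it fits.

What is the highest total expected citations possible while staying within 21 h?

67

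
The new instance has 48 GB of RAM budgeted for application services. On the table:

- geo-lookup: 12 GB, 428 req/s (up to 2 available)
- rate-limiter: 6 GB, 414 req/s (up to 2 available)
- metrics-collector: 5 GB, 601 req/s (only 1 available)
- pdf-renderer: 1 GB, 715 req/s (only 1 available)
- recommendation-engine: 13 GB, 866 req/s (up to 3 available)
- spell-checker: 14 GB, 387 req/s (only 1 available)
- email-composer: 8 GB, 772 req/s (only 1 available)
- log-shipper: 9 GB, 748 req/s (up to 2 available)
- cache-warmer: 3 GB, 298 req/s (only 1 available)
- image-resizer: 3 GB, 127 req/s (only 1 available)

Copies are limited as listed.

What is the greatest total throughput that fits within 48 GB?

The ratio heuristic lands on 2×rate-limiter + metrics-collector + pdf-renderer + email-composer + 2×log-shipper + cache-warmer (4710) but leaves 1 GB idle.
Replace 2×rate-limiter with recommendation-engine: the trade gains 38 net, giving 4748 at 48 GB.
No other feasible combination exceeds 4748.

4748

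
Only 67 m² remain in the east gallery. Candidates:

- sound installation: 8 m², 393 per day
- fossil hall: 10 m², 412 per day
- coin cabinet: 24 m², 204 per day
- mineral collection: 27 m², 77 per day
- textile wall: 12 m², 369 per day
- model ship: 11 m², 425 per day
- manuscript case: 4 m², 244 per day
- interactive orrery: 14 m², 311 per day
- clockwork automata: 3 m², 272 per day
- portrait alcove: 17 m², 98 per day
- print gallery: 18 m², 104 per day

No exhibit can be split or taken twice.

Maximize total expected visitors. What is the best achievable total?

The ratio ordering already packs tightly: sound installation + fossil hall + textile wall + model ship + manuscript case + interactive orrery + clockwork automata, 62 m², 2426.

2426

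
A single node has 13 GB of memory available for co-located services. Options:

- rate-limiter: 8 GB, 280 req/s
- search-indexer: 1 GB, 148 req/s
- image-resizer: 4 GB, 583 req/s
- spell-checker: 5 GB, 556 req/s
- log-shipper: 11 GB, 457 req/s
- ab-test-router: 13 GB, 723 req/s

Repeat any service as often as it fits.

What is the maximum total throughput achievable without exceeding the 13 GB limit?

By throughput per GB: search-indexer 148.00, image-resizer 145.75, spell-checker 111.20 lead.
13×search-indexer uses 13 of the 13 GB and totals 1924.
That's the maximum — no swap from here does better than 1924.

1924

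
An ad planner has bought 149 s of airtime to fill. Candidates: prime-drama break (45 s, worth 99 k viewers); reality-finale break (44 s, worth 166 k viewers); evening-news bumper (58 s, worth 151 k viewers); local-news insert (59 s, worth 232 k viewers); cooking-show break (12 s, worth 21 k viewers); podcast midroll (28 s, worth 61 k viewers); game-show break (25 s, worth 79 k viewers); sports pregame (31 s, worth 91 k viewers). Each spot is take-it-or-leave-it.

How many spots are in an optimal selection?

4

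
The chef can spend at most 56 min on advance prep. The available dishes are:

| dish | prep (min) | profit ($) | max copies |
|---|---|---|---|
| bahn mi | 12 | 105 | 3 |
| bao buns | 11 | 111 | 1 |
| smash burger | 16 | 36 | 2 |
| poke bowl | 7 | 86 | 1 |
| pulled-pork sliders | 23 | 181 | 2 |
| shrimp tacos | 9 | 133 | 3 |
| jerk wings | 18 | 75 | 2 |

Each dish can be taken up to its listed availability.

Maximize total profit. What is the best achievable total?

615

A density-first pass picks bao buns + poke bowl + 3×shrimp tacos — 596 at 45 min.
Replace poke bowl with bahn mi: the trade gains 19 net, giving 615 at 50 min.
The spare 6 min is too small for any remaining dish, and no exchange beats 615.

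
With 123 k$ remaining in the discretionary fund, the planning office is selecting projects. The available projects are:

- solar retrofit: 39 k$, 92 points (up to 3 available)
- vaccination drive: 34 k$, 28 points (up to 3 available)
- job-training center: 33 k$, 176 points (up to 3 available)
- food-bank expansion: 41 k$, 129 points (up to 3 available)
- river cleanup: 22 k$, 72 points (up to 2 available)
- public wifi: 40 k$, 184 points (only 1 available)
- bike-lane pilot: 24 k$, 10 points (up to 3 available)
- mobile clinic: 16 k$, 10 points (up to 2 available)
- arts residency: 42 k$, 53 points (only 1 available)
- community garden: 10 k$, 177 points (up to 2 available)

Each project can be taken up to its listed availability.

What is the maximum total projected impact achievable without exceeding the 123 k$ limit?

3×job-training center + 2×community garden uses 119 of the 123 k$ and totals 882.

882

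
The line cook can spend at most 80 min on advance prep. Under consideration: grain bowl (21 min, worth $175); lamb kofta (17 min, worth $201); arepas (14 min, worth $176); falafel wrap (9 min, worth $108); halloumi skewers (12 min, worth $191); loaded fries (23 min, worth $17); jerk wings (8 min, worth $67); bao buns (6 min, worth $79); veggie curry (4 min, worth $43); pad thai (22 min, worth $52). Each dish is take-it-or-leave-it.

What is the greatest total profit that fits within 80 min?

930

The ratio heuristic lands on lamb kofta + arepas + falafel wrap + halloumi skewers + jerk wings + bao buns + veggie curry (865) but leaves 10 min idle.
The 12 min tied up in jerk wings and veggie curry is better spent on grain bowl — total rises to 930 (79 min).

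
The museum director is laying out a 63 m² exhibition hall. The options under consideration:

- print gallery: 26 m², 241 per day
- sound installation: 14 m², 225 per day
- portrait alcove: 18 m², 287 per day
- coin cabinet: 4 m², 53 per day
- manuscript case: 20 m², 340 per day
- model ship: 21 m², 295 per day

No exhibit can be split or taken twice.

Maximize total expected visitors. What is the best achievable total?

975

By expected visitors per m²: manuscript case 17.00, sound installation 16.07, portrait alcove 15.94, model ship 14.05 lead.
The ratio heuristic lands on sound installation + portrait alcove + coin cabinet + manuscript case (905) but leaves 7 m² idle.
Replace sound installation with model ship: the trade gains 70 net, giving 975 at 63 m².
Every other selection either busts 63 m² or fails to beat 975.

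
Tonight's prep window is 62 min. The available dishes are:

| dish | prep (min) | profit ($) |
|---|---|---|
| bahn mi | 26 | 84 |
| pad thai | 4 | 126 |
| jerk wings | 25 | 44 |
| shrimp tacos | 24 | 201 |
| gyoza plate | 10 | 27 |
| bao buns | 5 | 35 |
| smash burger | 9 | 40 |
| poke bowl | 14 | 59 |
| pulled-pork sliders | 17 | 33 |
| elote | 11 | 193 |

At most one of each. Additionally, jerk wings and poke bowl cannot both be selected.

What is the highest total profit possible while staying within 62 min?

619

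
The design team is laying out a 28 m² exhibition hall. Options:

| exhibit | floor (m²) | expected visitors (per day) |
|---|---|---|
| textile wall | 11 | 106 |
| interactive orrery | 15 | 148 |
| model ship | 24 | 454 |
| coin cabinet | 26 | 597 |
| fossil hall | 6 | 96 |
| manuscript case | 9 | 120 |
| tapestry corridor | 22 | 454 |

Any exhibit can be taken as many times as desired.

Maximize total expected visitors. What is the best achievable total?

Density check — coin cabinet 22.96, tapestry corridor 20.64, model ship 18.92, fossil hall 16.00 are the best per m².
Taking coin cabinet: 26 m² used, 597 in expected visitors.
Nothing else within 28 m² beats 597.

597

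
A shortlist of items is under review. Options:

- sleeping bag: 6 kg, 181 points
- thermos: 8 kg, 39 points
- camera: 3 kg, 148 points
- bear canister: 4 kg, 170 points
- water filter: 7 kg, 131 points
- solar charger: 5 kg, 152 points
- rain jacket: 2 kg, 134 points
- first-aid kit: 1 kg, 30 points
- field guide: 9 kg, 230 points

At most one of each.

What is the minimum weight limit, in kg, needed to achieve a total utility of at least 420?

9

Look for the lowest-weight combination reaching 420.
camera + bear canister + rain jacket: 452 utility at 9 kg.
No combination under 9 kg hits 420.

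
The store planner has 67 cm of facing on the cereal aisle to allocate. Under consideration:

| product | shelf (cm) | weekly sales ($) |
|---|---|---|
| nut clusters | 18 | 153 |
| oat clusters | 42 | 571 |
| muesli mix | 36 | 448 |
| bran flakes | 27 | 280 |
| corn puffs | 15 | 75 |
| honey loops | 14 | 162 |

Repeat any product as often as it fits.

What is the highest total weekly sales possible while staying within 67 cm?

Greedy by ratio would take oat clusters + honey loops: 56 cm used, total 733.
The 42 cm tied up in oat clusters is better spent on muesli mix + honey loops — total rises to 772 (64 cm).
That's the maximum — no swap from here does better than 772.

772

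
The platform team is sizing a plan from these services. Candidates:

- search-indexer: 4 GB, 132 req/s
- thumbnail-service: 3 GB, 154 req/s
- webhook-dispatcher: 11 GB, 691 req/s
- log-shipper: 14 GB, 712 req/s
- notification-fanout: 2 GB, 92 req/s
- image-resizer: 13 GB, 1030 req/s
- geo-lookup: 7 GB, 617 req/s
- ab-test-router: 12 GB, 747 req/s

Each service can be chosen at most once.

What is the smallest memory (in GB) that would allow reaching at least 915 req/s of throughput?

Look for the lowest-memory combination reaching 915.
image-resizer: 1030 throughput at 13 GB.
Any bundle with less than 13 GB falls short of 915.

13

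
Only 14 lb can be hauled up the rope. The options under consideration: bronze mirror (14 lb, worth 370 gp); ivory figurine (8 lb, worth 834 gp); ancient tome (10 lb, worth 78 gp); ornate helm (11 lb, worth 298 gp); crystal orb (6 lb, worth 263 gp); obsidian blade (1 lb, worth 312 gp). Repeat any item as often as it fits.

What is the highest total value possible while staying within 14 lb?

Taking 14×obsidian blade: 14 lb used, 4368 in value.

4368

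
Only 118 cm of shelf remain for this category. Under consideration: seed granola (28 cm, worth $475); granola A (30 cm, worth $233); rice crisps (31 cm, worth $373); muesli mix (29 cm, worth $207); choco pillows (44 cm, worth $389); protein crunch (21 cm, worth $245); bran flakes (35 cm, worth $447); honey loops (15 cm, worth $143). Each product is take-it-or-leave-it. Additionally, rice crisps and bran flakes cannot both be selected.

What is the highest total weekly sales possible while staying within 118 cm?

By weekly sales per cm: seed granola 16.96, bran flakes 12.77, rice crisps 12.03, protein crunch 11.67 lead.
Taking seed granola + granola A + protein crunch + bran flakes: 114 cm used, 1400 in weekly sales.
That's the maximum — no feasible swap from here does better than 1400.

1400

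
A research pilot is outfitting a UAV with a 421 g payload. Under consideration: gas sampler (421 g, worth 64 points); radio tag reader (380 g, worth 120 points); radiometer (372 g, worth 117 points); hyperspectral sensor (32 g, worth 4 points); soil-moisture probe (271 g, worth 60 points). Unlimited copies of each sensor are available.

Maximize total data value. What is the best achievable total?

Radio tag reader + hyperspectral sensor uses 412 of the 421 g and totals 124.
No other feasible combination exceeds 124.

124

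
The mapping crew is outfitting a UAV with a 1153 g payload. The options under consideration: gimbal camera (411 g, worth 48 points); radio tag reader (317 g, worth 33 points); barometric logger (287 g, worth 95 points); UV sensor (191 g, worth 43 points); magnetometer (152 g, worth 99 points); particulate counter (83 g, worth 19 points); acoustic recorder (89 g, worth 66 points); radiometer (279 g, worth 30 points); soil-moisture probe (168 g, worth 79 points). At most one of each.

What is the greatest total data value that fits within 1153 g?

401

The ratio ordering already packs tightly: barometric logger + UV sensor + magnetometer + particulate counter + acoustic recorder + soil-moisture probe, 970 g, 401.
The closest alternative, radio tag reader + barometric logger + magnetometer + particulate counter + acoustic recorder + soil-moisture probe, reaches only 391.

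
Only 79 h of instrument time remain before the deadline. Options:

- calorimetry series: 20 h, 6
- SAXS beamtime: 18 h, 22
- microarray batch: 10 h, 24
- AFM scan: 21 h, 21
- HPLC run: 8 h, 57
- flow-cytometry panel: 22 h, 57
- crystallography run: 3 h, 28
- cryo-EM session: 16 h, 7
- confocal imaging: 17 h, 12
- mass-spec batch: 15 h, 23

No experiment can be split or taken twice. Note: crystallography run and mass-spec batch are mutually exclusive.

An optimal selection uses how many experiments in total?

6

The maximum expected citations within 79 h is 200.
For example SAXS beamtime + microarray batch + HPLC run + flow-cytometry panel + crystallography run + confocal imaging achieves it, using 78 h.
Every optimal selection uses 6 experiments.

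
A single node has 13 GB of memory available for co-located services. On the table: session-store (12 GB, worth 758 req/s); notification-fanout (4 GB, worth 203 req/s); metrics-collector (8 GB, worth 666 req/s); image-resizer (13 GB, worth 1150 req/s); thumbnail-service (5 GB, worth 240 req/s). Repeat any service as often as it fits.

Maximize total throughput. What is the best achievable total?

1150

Density check — image-resizer 88.46, metrics-collector 83.25, session-store 63.17 are the best per GB.
The ratio ordering already packs tightly: image-resizer, 13 GB, 1150.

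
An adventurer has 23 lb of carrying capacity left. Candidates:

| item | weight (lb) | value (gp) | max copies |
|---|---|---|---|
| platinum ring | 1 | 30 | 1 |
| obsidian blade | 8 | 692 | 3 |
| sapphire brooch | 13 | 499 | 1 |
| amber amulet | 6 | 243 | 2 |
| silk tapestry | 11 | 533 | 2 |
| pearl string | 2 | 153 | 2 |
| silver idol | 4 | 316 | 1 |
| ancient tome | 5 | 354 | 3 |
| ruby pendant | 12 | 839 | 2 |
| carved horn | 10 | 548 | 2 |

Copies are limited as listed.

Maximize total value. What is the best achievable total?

A density-first pass picks platinum ring + 2×obsidian blade + pearl string + silver idol — 1883 at 23 lb.
The 5 lb tied up in platinum ring and silver idol is better spent on ancient tome — total rises to 1891 (23 lb).
Nothing else within 23 lb beats 1891.

1891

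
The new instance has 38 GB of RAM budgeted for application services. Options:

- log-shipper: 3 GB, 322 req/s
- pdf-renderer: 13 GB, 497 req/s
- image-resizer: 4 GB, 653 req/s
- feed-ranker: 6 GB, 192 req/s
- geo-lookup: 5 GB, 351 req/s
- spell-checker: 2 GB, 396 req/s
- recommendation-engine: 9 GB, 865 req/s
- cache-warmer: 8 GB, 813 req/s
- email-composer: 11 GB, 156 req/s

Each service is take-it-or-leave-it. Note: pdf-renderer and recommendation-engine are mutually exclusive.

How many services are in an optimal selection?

7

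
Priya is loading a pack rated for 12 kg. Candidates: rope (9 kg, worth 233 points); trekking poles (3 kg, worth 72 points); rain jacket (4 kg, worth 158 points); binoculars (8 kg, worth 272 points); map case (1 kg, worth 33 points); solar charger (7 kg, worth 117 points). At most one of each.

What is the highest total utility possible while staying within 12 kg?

Rain jacket + binoculars uses 12 of the 12 kg and totals 430.
An exhaustive check of the 64 subsets confirms 430.

430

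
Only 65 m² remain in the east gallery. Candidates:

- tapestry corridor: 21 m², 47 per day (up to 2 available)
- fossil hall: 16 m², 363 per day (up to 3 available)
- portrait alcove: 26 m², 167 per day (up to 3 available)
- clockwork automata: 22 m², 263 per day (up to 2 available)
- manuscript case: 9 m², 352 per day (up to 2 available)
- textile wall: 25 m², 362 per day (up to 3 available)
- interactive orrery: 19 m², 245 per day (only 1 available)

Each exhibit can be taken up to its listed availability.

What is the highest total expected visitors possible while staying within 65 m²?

1441

A density-first pass picks 2×fossil hall + 2×manuscript case — 1430 at 50 m².
Dropping manuscript case frees 9 m²; slotting in fossil hall (16 m²) lifts the total to 1441 at 57 m².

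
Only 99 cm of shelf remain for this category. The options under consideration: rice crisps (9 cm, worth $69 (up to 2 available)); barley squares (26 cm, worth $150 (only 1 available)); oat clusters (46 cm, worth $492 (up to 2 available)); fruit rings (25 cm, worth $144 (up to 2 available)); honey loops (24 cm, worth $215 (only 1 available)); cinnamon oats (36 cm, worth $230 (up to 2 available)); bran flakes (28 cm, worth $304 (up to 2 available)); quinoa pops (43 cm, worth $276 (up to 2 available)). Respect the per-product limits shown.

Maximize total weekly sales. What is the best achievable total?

1011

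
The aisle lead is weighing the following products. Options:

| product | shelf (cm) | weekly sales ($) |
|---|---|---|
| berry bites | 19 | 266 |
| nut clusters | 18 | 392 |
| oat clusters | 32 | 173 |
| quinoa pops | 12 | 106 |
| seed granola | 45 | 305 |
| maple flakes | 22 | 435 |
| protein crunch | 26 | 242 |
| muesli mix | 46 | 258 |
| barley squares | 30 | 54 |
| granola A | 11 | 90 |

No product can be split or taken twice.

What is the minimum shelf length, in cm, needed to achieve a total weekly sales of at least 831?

Look for the lowest-shelf combination reaching 831.
nut clusters + maple flakes + granola A reaches 917 using 51 cm.
Below 51 cm the best achievable stays under 831.

51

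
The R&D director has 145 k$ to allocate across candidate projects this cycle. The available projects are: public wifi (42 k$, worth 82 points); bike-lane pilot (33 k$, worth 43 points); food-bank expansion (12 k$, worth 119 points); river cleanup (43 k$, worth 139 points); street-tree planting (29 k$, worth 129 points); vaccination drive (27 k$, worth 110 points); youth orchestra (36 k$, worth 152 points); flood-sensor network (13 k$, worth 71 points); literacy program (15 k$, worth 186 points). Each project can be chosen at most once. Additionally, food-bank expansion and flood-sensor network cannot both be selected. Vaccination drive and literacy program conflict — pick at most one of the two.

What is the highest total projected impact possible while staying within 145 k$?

By projected impact per k$: literacy program 12.40, food-bank expansion 9.92, flood-sensor network 5.46, street-tree planting 4.45 lead.
Taking food-bank expansion + river cleanup + street-tree planting + youth orchestra + literacy program: 135 k$ used, 725 in projected impact.
Nothing else feasible within 145 k$ beats 725.

725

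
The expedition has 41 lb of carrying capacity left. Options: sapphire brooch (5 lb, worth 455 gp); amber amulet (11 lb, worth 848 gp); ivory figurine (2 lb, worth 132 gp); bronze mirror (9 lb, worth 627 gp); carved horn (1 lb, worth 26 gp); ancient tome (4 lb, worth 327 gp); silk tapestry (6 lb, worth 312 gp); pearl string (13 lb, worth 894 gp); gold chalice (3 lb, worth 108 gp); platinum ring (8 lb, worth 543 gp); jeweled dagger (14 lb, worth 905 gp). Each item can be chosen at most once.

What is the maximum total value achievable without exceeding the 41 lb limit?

By value per lb: sapphire brooch 91.00, ancient tome 81.75, amber amulet 77.09 lead.
A density-first pass picks sapphire brooch + amber amulet + ivory figurine + bronze mirror + carved horn + ancient tome + platinum ring — 2958 at 40 lb.
Dropping ivory figurine and bronze mirror and carved horn frees 12 lb; slotting in pearl string (13 lb) lifts the total to 3067 at 41 lb.
Every other selection either busts 41 lb or fails to beat 3067.

3067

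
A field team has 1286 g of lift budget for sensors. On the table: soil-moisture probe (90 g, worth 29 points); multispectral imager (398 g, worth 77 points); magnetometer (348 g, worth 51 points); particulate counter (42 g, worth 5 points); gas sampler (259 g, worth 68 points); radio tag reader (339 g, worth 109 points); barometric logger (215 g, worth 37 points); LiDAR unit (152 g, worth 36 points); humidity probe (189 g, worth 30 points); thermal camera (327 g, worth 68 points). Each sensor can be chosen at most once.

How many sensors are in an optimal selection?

Optimal total is 324.
One optimal bundle: soil-moisture probe + multispectral imager + particulate counter + gas sampler + radio tag reader + LiDAR unit (1280 g).
All optima have 6 sensors.

6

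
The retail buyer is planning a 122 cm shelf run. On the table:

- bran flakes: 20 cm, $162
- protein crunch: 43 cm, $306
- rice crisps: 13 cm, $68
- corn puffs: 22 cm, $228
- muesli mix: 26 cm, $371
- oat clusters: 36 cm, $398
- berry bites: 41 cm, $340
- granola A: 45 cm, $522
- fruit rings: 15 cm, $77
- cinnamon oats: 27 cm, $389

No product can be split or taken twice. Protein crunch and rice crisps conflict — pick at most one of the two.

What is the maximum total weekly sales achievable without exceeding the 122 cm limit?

1510

The ratio ordering already packs tightly: corn puffs + muesli mix + granola A + cinnamon oats, 120 cm, 1510.
An exhaustive check of the 1024 subsets confirms 1510.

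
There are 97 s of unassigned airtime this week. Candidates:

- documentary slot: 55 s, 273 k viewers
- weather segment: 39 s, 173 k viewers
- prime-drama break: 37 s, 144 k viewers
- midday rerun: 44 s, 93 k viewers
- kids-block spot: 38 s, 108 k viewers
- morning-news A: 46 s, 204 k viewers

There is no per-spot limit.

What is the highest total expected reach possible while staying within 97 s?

446

Ranking by ratio (expected reach/s): documentary slot 4.96, weather segment 4.44, morning-news A 4.43, prime-drama break 3.89.
Best packing: documentary slot + weather segment — 94 s, 446 total.
The spare 3 s is too small for any remaining spot, and no exchange beats 446.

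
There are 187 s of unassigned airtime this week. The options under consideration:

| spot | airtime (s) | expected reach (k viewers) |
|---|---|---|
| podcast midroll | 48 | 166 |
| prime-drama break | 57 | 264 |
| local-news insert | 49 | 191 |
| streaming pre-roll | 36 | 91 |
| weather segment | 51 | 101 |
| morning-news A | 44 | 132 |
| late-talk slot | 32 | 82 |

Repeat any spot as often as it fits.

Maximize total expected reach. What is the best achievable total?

Best packing: 3×prime-drama break — 171 s, 792 total.
The spare 16 s is too small for any remaining spot, and no exchange beats 792.

792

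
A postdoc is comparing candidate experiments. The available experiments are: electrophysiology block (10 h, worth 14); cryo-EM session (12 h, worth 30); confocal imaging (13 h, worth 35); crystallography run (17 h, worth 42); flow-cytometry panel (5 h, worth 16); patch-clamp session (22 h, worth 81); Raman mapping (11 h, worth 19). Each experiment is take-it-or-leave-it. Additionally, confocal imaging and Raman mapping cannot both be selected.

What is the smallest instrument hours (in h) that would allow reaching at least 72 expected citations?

22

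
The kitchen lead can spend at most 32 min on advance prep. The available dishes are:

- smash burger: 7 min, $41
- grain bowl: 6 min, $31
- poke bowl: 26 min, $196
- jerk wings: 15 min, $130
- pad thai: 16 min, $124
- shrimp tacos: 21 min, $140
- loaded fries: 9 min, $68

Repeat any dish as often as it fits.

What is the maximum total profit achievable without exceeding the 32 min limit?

260

2×jerk wings uses 30 of the 32 min and totals 260.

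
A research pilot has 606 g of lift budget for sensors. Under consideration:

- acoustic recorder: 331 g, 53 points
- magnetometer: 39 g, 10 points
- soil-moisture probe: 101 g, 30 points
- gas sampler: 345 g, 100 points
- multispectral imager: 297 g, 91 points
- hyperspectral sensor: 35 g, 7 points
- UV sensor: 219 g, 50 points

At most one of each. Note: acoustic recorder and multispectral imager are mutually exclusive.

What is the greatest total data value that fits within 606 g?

160

Taking the top-ratio sensors first gives magnetometer + soil-moisture probe + multispectral imager + hyperspectral sensor for 138 (472 g).
A better packing is magnetometer + gas sampler + UV sensor: 603 g, total 160.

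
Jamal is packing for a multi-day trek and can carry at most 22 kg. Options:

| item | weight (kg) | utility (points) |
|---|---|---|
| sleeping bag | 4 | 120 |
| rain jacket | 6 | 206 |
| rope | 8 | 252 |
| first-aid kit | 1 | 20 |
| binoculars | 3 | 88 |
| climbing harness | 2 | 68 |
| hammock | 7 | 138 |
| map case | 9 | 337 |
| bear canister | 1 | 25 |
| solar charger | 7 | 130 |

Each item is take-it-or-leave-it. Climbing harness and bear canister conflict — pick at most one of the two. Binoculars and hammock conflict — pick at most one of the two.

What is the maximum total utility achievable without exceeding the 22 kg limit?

751

Taking sleeping bag + rain jacket + binoculars + map case: 22 kg used, 751 in utility.
Sleeping bag + rain jacket + first-aid kit + climbing harness + map case (22 kg) also reaches 751 — a tie, but nothing goes higher.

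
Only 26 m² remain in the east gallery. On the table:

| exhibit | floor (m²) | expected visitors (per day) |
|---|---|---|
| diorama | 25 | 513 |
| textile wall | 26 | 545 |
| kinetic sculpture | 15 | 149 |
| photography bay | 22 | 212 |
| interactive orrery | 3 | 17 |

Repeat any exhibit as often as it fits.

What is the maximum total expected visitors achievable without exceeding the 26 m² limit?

545

Ranking by ratio (expected visitors/m²): textile wall 20.96, diorama 20.52, kinetic sculpture 9.93.
Textile wall uses 26 of the 26 m² and totals 545.
Nothing else within 26 m² beats 545.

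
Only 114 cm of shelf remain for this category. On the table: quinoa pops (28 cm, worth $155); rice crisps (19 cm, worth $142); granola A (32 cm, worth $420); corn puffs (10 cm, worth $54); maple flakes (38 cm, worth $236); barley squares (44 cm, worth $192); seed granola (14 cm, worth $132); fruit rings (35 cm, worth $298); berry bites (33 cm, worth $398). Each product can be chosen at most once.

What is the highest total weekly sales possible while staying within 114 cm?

1248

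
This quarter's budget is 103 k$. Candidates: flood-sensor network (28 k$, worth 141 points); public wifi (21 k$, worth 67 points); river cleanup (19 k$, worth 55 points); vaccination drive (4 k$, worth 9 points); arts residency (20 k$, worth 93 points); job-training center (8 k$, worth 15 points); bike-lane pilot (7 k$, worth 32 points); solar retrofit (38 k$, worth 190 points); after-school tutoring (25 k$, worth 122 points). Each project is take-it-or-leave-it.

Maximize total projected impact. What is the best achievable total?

494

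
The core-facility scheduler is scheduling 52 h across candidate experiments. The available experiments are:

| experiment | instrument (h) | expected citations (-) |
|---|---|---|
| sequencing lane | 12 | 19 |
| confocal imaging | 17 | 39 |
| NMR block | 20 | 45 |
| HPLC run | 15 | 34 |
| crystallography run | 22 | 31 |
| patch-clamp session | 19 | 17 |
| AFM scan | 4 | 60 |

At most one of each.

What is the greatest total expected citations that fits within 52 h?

Greedy by ratio would take sequencing lane + confocal imaging + HPLC run + AFM scan: 48 h used, total 152.
The 17 h tied up in confocal imaging is better spent on NMR block — total rises to 158 (51 h).
Nothing else within 52 h beats 158.

158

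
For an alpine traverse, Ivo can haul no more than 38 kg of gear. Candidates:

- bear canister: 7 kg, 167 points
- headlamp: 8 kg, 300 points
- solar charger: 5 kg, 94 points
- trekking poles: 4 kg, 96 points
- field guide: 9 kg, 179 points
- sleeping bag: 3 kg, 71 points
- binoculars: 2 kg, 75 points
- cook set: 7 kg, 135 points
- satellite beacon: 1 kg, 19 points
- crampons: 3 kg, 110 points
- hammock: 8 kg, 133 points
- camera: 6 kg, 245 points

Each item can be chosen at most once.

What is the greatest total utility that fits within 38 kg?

Greedy by ratio would take bear canister + headlamp + trekking poles + sleeping bag + binoculars + satellite beacon + crampons + camera: 34 kg used, total 1083.
The 1 kg tied up in satellite beacon is better spent on solar charger — total rises to 1158 (38 kg).
Nothing else within 38 kg beats 1158.

1158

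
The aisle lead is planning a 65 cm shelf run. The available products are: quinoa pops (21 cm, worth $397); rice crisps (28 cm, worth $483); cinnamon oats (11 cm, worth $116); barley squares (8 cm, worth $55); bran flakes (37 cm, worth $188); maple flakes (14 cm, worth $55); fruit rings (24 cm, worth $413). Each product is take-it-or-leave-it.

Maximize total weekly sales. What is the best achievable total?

1012

Ranking by ratio (weekly sales/cm): quinoa pops 18.90, rice crisps 17.25, fruit rings 17.21, cinnamon oats 10.55.
Greedy by ratio would take quinoa pops + rice crisps + cinnamon oats: 60 cm used, total 996.
Replace quinoa pops with fruit rings: the trade gains 16 net, giving 1012 at 63 cm.
An exhaustive check of the 128 subsets confirms 1012.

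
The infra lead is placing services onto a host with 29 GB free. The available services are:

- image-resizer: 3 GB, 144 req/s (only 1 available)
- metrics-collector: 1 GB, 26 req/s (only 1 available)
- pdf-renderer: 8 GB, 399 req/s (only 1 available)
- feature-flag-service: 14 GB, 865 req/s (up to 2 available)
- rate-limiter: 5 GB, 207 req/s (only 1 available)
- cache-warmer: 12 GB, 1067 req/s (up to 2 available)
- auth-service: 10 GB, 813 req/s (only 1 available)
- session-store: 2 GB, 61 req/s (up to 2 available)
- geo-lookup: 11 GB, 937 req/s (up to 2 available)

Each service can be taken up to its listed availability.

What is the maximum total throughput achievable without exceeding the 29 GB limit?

Taking the top-ratio services first gives image-resizer + 2×cache-warmer + session-store for 2339 (29 GB).
The 5 GB tied up in image-resizer and session-store is better spent on rate-limiter — total rises to 2341 (29 GB).
Nothing else within 29 GB beats 2341.

2341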